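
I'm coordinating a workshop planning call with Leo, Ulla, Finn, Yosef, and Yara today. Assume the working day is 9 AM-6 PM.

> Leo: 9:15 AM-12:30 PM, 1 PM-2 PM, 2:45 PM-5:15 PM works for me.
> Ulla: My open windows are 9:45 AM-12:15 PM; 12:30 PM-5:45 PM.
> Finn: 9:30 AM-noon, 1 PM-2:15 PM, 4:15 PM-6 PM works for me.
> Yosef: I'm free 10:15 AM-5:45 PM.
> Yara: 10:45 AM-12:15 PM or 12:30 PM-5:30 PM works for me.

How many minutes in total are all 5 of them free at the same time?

Leo ∩ Ulla: 09:45-12:15, 13:00-14:00, 14:45-17:15.
Leo ∩ Ulla ∩ Finn: 09:45-12:00, 13:00-14:00, 16:15-17:15.
Leo ∩ Ulla ∩ Finn ∩ Yosef: 10:15-12:00, 13:00-14:00, 16:15-17:15.
Leo ∩ Ulla ∩ Finn ∩ Yosef ∩ Yara: 10:45-12:00, 13:00-14:00, 16:15-17:15.
Summing the common windows: 75 + 60 + 60 = 195 minutes.

195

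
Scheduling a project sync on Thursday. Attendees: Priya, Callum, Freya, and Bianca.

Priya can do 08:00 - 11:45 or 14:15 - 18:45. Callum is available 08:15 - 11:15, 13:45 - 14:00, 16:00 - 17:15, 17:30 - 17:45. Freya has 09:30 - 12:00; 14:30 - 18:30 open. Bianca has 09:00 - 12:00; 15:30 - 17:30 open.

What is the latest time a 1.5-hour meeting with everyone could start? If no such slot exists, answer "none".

09:45

Priya ∩ Callum: 08:15-11:15, 16:00-17:15, 17:30-17:45.
Priya ∩ Callum ∩ Freya: 09:30-11:15, 16:00-17:15, 17:30-17:45.
Priya ∩ Callum ∩ Freya ∩ Bianca: 09:30-11:15, 16:00-17:15.
The last common window of at least 90 minutes is 09:30-11:15; a 90-minute meeting can start as late as 09:45 and still end by 11:15.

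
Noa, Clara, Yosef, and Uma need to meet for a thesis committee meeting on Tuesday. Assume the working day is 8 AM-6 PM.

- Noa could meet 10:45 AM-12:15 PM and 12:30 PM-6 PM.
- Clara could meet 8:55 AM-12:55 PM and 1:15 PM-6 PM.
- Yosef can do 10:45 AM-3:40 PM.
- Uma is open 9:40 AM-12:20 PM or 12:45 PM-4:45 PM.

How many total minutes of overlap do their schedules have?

245

Noa ∩ Clara: 10:45-12:15, 12:30-12:55, 13:15-18:00.
Noa ∩ Clara ∩ Yosef: 10:45-12:15, 12:30-12:55, 13:15-15:40.
Noa ∩ Clara ∩ Yosef ∩ Uma: 10:45-12:15, 12:45-12:55, 13:15-15:40.
Summing the common windows: 90 + 10 + 145 = 245 minutes.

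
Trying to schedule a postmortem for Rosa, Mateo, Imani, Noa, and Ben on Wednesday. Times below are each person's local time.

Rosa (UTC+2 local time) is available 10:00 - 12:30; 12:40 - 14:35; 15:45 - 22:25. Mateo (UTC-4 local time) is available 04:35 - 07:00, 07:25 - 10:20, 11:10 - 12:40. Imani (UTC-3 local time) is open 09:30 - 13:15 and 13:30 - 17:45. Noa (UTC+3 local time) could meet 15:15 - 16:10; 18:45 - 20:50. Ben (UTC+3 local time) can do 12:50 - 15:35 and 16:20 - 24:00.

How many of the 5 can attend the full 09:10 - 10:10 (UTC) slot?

Rosa in UTC: 08:00-10:30, 10:40-12:35, 13:45-20:25 (subtract 2h to convert from UTC+2).
Mateo in UTC: 08:35-11:00, 11:25-14:20, 15:10-16:40 (add 4h to convert from UTC-4).
Imani in UTC: 12:30-16:15, 16:30-20:45 (add 3h to convert from UTC-3).
Noa in UTC: 12:15-13:10, 15:45-17:50 (subtract 3h to convert from UTC+3).
Ben in UTC: 09:50-12:35, 13:20-21:00 (subtract 3h to convert from UTC+3).
Rosa and Mateo can make the full 09:10-10:10 slot — that's 2.

2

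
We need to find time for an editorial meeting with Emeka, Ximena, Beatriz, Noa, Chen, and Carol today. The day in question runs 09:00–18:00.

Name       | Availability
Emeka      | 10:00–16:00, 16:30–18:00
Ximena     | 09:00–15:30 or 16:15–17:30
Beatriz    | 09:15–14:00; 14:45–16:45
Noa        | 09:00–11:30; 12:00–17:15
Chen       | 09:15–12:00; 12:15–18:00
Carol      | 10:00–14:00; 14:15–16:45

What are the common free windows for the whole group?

10:00-11:30, 12:15-14:00, 14:45-15:30, 16:30-16:45

Emeka ∩ Ximena: 10:00-15:30, 16:30-17:30.
Emeka ∩ Ximena ∩ Beatriz: 10:00-14:00, 14:45-15:30, 16:30-16:45.
Emeka ∩ Ximena ∩ Beatriz ∩ Noa: 10:00-11:30, 12:00-14:00, 14:45-15:30, 16:30-16:45.
Emeka ∩ Ximena ∩ Beatriz ∩ Noa ∩ Chen: 10:00-11:30, 12:15-14:00, 14:45-15:30, 16:30-16:45.
Emeka ∩ Ximena ∩ Beatriz ∩ Noa ∩ Chen ∩ Carol: 10:00-11:30, 12:15-14:00, 14:45-15:30, 16:30-16:45.
Those are the intersection windows.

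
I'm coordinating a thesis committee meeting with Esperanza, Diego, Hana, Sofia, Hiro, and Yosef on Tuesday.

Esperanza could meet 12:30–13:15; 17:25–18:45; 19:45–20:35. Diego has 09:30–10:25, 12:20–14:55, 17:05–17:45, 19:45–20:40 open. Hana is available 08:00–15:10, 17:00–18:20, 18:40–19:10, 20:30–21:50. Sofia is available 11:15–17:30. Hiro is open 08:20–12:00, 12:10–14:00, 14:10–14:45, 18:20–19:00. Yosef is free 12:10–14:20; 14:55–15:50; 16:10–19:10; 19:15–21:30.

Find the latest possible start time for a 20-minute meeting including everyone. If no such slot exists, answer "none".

Esperanza ∩ Diego: 12:30-13:15, 17:25-17:45, 19:45-20:35.
Esperanza ∩ Diego ∩ Hana: 12:30-13:15, 17:25-17:45, 20:30-20:35.
Esperanza ∩ Diego ∩ Hana ∩ Sofia: 12:30-13:15, 17:25-17:30.
Esperanza ∩ Diego ∩ Hana ∩ Sofia ∩ Hiro: 12:30-13:15.
Esperanza ∩ Diego ∩ Hana ∩ Sofia ∩ Hiro ∩ Yosef: 12:30-13:15.
The last common window of at least 20 minutes is 12:30-13:15; a 20-minute meeting can start as late as 12:55 and still end by 13:15.

12:55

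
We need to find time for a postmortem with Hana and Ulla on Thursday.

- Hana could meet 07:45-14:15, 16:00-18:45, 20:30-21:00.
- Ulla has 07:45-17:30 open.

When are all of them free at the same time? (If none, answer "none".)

07:45-14:15, 16:00-17:30

Hana ∩ Ulla: 07:45-14:15, 16:00-17:30.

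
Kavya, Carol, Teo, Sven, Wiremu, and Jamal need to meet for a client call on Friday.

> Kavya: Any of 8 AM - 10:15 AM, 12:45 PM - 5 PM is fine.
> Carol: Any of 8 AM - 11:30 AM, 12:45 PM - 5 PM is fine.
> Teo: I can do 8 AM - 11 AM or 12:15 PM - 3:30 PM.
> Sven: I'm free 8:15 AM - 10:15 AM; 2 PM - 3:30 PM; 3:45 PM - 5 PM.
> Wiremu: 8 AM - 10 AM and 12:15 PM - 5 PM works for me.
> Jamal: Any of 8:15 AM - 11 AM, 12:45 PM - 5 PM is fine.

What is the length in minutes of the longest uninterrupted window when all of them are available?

Kavya ∩ Carol: 08:00-10:15, 12:45-17:00.
Kavya ∩ Carol ∩ Teo: 08:00-10:15, 12:45-15:30.
Kavya ∩ Carol ∩ Teo ∩ Sven: 08:15-10:15, 14:00-15:30.
Kavya ∩ Carol ∩ Teo ∩ Sven ∩ Wiremu: 08:15-10:00, 14:00-15:30.
Kavya ∩ Carol ∩ Teo ∩ Sven ∩ Wiremu ∩ Jamal: 08:15-10:00, 14:00-15:30.
So the common availability across everyone is 08:15-10:00, 14:00-15:30.
The longest is 08:15-10:00 at 105 minutes.

105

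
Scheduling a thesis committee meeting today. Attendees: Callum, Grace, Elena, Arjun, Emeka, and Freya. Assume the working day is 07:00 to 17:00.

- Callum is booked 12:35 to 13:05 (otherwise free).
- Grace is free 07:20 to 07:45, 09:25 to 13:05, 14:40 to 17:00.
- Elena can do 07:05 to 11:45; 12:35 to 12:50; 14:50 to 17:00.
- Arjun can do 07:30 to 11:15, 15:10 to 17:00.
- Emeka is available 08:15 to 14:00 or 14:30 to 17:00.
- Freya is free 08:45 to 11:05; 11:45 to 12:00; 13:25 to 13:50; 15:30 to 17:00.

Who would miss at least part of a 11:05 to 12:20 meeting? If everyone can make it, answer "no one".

Arjun, Elena, Freya

Callum free: 07:00-12:35, 13:05-17:00 (invert busy blocks within the working day).
Grace free: 07:20-07:45, 09:25-13:05, 14:40-17:00.
Elena free: 07:05-11:45, 12:35-12:50, 14:50-17:00.
Arjun free: 07:30-11:15, 15:10-17:00.
Emeka free: 08:15-14:00, 14:30-17:00.
Freya free: 08:45-11:05, 11:45-12:00, 13:25-13:50, 15:30-17:00.
Callum: free for 11:05-12:20. Grace: free for 11:05-12:20. Elena: not fully free for 11:05-12:20. Arjun: not fully free for 11:05-12:20. Emeka: free for 11:05-12:20. Freya: not fully free for 11:05-12:20.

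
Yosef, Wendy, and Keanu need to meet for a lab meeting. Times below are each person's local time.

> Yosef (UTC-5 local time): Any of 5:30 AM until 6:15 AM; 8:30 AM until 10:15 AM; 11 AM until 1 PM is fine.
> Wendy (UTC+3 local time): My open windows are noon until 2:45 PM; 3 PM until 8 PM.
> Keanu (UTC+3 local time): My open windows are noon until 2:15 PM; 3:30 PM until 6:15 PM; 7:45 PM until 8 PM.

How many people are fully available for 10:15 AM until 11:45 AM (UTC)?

1

Yosef in UTC: 10:30-11:15, 13:30-15:15, 16:00-18:00 (add 5h to convert from UTC-5).
Wendy in UTC: 09:00-11:45, 12:00-17:00 (subtract 3h to convert from UTC+3).
Keanu in UTC: 09:00-11:15, 12:30-15:15, 16:45-17:00 (subtract 3h to convert from UTC+3).
Wendy can make the full 10:15-11:45 slot — that's 1.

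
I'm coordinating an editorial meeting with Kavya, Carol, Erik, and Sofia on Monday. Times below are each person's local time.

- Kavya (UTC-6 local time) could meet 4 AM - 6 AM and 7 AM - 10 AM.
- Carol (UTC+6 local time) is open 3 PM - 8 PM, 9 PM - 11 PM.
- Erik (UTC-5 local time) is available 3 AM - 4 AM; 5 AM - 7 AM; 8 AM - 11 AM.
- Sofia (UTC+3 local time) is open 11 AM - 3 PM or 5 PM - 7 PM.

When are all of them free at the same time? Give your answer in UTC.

Kavya in UTC: 10:00-12:00, 13:00-16:00 (add 6h to convert from UTC-6).
Carol in UTC: 09:00-14:00, 15:00-17:00 (subtract 6h to convert from UTC+6).
Erik in UTC: 08:00-09:00, 10:00-12:00, 13:00-16:00 (add 5h to convert from UTC-5).
Sofia in UTC: 08:00-12:00, 14:00-16:00 (subtract 3h to convert from UTC+3).
Kavya ∩ Carol: 10:00-12:00, 13:00-14:00, 15:00-16:00.
Kavya ∩ Carol ∩ Erik: 10:00-12:00, 13:00-14:00, 15:00-16:00.
Kavya ∩ Carol ∩ Erik ∩ Sofia: 10:00-12:00, 15:00-16:00.
So the common availability across everyone is 10:00-12:00, 15:00-16:00.

10:00-12:00, 15:00-16:00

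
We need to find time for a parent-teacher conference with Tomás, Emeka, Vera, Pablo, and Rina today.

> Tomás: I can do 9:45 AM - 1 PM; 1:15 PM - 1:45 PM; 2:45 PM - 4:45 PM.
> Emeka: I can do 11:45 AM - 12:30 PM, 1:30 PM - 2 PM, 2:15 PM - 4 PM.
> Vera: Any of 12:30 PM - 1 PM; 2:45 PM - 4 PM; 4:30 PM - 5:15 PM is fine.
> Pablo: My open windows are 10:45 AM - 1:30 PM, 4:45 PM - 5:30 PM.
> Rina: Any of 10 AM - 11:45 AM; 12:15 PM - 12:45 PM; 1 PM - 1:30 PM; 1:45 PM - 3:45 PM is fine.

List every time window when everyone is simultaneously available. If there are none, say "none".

none

Tomás ∩ Emeka: 11:45-12:30, 13:30-13:45, 14:45-16:00.
Tomás ∩ Emeka ∩ Vera: 14:45-16:00.
Tomás ∩ Emeka ∩ Vera ∩ Pablo: ∅.
Tomás ∩ Emeka ∩ Vera ∩ Pablo ∩ Rina: ∅.
There is no time when everyone is free.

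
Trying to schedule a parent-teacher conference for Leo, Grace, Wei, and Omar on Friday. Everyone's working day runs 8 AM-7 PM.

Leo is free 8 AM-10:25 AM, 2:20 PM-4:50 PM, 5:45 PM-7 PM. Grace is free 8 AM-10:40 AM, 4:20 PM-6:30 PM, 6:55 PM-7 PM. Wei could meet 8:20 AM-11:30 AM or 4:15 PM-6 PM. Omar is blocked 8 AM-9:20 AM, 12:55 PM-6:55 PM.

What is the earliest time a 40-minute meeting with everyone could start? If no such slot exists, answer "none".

Leo free: 08:00-10:25, 14:20-16:50, 17:45-19:00.
Grace free: 08:00-10:40, 16:20-18:30, 18:55-19:00.
Wei free: 08:20-11:30, 16:15-18:00.
Omar free: 09:20-12:55, 18:55-19:00 (invert busy blocks within the working day).
Leo ∩ Grace: 08:00-10:25, 16:20-16:50, 17:45-18:30, 18:55-19:00.
Leo ∩ Grace ∩ Wei: 08:20-10:25, 16:20-16:50, 17:45-18:00.
Leo ∩ Grace ∩ Wei ∩ Omar: 09:20-10:25.
The first common window of at least 40 minutes is 09:20-10:25, so the earliest start is 09:20.

09:20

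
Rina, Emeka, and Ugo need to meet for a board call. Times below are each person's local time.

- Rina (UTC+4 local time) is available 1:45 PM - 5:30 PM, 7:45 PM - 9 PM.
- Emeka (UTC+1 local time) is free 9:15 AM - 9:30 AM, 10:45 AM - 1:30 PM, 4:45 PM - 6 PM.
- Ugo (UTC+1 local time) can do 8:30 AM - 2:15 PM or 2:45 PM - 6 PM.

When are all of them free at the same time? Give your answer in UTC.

Rina in UTC: 09:45-13:30, 15:45-17:00 (subtract 4h to convert from UTC+4).
Emeka in UTC: 08:15-08:30, 09:45-12:30, 15:45-17:00 (subtract 1h to convert from UTC+1).
Ugo in UTC: 07:30-13:15, 13:45-17:00 (subtract 1h to convert from UTC+1).
Rina ∩ Emeka: 09:45-12:30, 15:45-17:00.
Rina ∩ Emeka ∩ Ugo: 09:45-12:30, 15:45-17:00.
Those are the intersection windows.

09:45-12:30, 15:45-17:00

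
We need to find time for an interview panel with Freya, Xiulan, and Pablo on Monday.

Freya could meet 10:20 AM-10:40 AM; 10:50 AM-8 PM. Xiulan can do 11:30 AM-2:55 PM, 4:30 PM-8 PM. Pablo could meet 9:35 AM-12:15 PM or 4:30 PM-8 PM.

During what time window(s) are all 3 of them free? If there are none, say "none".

Freya ∩ Xiulan: 11:30-14:55, 16:30-20:00.
Freya ∩ Xiulan ∩ Pablo: 11:30-12:15, 16:30-20:00.
Those are the intersection windows.

11:30-12:15, 16:30-20:00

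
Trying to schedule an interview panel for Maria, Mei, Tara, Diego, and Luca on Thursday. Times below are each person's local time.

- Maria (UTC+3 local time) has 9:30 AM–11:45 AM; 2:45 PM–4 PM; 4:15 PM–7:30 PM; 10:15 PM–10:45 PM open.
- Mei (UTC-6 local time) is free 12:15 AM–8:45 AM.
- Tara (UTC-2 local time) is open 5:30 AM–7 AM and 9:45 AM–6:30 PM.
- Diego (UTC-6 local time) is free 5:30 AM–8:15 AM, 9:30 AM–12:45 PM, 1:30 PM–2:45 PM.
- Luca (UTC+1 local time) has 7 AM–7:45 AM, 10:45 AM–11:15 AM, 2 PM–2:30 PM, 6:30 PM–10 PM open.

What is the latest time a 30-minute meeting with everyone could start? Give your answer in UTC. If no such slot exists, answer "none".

Maria in UTC: 06:30-08:45, 11:45-13:00, 13:15-16:30, 19:15-19:45 (subtract 3h to convert from UTC+3).
Mei in UTC: 06:15-14:45 (add 6h to convert from UTC-6).
Tara in UTC: 07:30-09:00, 11:45-20:30 (add 2h to convert from UTC-2).
Diego in UTC: 11:30-14:15, 15:30-18:45, 19:30-20:45 (add 6h to convert from UTC-6).
Luca in UTC: 06:00-06:45, 09:45-10:15, 13:00-13:30, 17:30-21:00 (subtract 1h to convert from UTC+1).
Maria ∩ Mei: 06:30-08:45, 11:45-13:00, 13:15-14:45.
Maria ∩ Mei ∩ Tara: 07:30-08:45, 11:45-13:00, 13:15-14:45.
Maria ∩ Mei ∩ Tara ∩ Diego: 11:45-13:00, 13:15-14:15.
Maria ∩ Mei ∩ Tara ∩ Diego ∩ Luca: 13:15-13:30.
Those are the intersection windows.
No common window is at least 30 minutes long.

none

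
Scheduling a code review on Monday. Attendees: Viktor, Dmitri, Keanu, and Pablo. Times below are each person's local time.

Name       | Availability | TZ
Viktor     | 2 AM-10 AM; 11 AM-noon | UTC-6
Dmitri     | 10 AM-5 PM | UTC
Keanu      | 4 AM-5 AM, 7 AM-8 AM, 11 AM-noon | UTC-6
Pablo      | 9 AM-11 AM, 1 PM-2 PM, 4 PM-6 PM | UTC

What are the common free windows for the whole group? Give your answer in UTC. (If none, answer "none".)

Viktor in UTC: 08:00-16:00, 17:00-18:00 (add 6h to convert from UTC-6).
Dmitri in UTC: 10:00-17:00.
Keanu in UTC: 10:00-11:00, 13:00-14:00, 17:00-18:00 (add 6h to convert from UTC-6).
Pablo in UTC: 09:00-11:00, 13:00-14:00, 16:00-18:00.
Viktor ∩ Dmitri: 10:00-16:00.
Viktor ∩ Dmitri ∩ Keanu: 10:00-11:00, 13:00-14:00.
Viktor ∩ Dmitri ∩ Keanu ∩ Pablo: 10:00-11:00, 13:00-14:00.
So the common availability across everyone is 10:00-11:00, 13:00-14:00.

10:00-11:00, 13:00-14:00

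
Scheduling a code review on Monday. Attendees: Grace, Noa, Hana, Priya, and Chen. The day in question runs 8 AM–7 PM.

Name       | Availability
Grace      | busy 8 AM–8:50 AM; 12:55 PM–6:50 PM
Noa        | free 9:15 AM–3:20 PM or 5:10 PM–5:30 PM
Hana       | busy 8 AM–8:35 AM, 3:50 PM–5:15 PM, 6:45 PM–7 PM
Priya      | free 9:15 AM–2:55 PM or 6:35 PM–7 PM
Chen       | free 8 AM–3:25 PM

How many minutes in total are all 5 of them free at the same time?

220

Grace free: 08:50-12:55, 18:50-19:00 (invert busy blocks within the working day).
Noa free: 09:15-15:20, 17:10-17:30.
Hana free: 08:35-15:50, 17:15-18:45 (invert busy blocks within the working day).
Priya free: 09:15-14:55, 18:35-19:00.
Chen free: 08:00-15:25.
Grace ∩ Noa: 09:15-12:55.
Grace ∩ Noa ∩ Hana: 09:15-12:55.
Grace ∩ Noa ∩ Hana ∩ Priya: 09:15-12:55.
Grace ∩ Noa ∩ Hana ∩ Priya ∩ Chen: 09:15-12:55.
That's a single block of 220 minutes.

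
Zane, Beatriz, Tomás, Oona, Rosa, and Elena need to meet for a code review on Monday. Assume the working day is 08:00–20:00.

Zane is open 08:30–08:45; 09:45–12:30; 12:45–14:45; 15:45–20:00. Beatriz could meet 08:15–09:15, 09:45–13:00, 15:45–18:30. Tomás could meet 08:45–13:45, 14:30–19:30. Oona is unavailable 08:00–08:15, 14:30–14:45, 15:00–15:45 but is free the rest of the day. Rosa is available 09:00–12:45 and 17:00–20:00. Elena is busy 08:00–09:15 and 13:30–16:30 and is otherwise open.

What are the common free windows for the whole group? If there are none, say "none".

09:45-12:30, 17:00-18:30

Zane free: 08:30-08:45, 09:45-12:30, 12:45-14:45, 15:45-20:00.
Beatriz free: 08:15-09:15, 09:45-13:00, 15:45-18:30.
Tomás free: 08:45-13:45, 14:30-19:30.
Oona free: 08:15-14:30, 14:45-15:00, 15:45-20:00 (invert busy blocks within the working day).
Rosa free: 09:00-12:45, 17:00-20:00.
Elena free: 09:15-13:30, 16:30-20:00 (invert busy blocks within the working day).
Zane ∩ Beatriz: 08:30-08:45, 09:45-12:30, 12:45-13:00, 15:45-18:30.
Zane ∩ Beatriz ∩ Tomás: 09:45-12:30, 12:45-13:00, 15:45-18:30.
Zane ∩ Beatriz ∩ Tomás ∩ Oona: 09:45-12:30, 12:45-13:00, 15:45-18:30.
Zane ∩ Beatriz ∩ Tomás ∩ Oona ∩ Rosa: 09:45-12:30, 17:00-18:30.
Zane ∩ Beatriz ∩ Tomás ∩ Oona ∩ Rosa ∩ Elena: 09:45-12:30, 17:00-18:30.
Those are the intersection windows.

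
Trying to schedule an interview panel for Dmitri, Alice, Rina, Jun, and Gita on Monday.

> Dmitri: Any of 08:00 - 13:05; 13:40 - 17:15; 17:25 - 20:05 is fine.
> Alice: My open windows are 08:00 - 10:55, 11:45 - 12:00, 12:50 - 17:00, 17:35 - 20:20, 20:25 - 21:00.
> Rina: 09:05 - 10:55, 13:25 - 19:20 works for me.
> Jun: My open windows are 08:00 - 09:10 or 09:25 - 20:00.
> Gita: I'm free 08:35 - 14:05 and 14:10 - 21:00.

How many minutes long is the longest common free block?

170

Dmitri ∩ Alice: 08:00-10:55, 11:45-12:00, 12:50-13:05, 13:40-17:00, 17:35-20:05.
Dmitri ∩ Alice ∩ Rina: 09:05-10:55, 13:40-17:00, 17:35-19:20.
Dmitri ∩ Alice ∩ Rina ∩ Jun: 09:05-09:10, 09:25-10:55, 13:40-17:00, 17:35-19:20.
Dmitri ∩ Alice ∩ Rina ∩ Jun ∩ Gita: 09:05-09:10, 09:25-10:55, 13:40-14:05, 14:10-17:00, 17:35-19:20.
So the common availability across everyone is 09:05-09:10, 09:25-10:55, 13:40-14:05, 14:10-17:00, 17:35-19:20.
The longest is 14:10-17:00 at 170 minutes.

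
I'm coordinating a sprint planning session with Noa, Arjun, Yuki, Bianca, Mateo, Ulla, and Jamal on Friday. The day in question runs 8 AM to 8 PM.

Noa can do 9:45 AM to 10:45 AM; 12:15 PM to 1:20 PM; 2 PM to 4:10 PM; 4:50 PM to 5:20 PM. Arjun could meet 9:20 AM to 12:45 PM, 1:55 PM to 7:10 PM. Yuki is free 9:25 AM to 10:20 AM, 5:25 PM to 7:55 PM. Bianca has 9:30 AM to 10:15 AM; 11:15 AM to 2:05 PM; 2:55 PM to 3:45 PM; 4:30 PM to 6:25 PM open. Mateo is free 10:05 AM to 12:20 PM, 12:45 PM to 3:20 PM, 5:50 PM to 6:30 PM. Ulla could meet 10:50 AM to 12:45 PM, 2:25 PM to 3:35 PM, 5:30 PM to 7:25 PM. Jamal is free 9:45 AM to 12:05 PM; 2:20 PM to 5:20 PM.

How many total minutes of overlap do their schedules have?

0

Noa ∩ Arjun: 09:45-10:45, 12:15-12:45, 14:00-16:10, 16:50-17:20.
Noa ∩ Arjun ∩ Yuki: 09:45-10:20.
Noa ∩ Arjun ∩ Yuki ∩ Bianca: 09:45-10:15.
Noa ∩ Arjun ∩ Yuki ∩ Bianca ∩ Mateo: 10:05-10:15.
Noa ∩ Arjun ∩ Yuki ∩ Bianca ∩ Mateo ∩ Ulla: ∅.
Noa ∩ Arjun ∩ Yuki ∩ Bianca ∩ Mateo ∩ Ulla ∩ Jamal: ∅.
There is no time when everyone is free.
There is no common window, so the total is 0 minutes.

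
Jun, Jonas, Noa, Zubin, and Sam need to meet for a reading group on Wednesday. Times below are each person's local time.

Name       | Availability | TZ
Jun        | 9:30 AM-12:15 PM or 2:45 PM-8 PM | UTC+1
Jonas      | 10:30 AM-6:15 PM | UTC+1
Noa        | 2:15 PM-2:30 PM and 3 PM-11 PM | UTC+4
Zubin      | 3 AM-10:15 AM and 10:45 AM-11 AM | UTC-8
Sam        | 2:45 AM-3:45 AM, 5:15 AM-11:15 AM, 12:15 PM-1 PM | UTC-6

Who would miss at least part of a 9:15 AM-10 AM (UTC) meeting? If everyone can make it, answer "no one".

Jonas, Noa, Sam, Zubin

Jun in UTC: 08:30-11:15, 13:45-19:00 (subtract 1h to convert from UTC+1).
Jonas in UTC: 09:30-17:15 (subtract 1h to convert from UTC+1).
Noa in UTC: 10:15-10:30, 11:00-19:00 (subtract 4h to convert from UTC+4).
Zubin in UTC: 11:00-18:15, 18:45-19:00 (add 8h to convert from UTC-8).
Sam in UTC: 08:45-09:45, 11:15-17:15, 18:15-19:00 (add 6h to convert from UTC-6).
Jun: free for 09:15-10:00. Jonas: not fully free for 09:15-10:00. Noa: not fully free for 09:15-10:00. Zubin: not fully free for 09:15-10:00. Sam: not fully free for 09:15-10:00.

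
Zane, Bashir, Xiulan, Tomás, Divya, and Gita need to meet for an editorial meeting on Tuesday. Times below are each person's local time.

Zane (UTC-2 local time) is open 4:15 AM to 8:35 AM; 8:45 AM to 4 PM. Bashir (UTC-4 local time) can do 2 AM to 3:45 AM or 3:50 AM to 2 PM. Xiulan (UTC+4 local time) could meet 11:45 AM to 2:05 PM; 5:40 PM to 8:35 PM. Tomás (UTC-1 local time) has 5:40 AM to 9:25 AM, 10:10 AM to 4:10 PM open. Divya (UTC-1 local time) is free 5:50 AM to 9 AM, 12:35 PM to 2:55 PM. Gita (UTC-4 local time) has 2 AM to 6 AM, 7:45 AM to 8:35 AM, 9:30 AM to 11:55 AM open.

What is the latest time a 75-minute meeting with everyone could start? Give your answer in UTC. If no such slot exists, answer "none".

Zane in UTC: 06:15-10:35, 10:45-18:00 (add 2h to convert from UTC-2).
Bashir in UTC: 06:00-07:45, 07:50-18:00 (add 4h to convert from UTC-4).
Xiulan in UTC: 07:45-10:05, 13:40-16:35 (subtract 4h to convert from UTC+4).
Tomás in UTC: 06:40-10:25, 11:10-17:10 (add 1h to convert from UTC-1).
Divya in UTC: 06:50-10:00, 13:35-15:55 (add 1h to convert from UTC-1).
Gita in UTC: 06:00-10:00, 11:45-12:35, 13:30-15:55 (add 4h to convert from UTC-4).
Zane ∩ Bashir: 06:15-07:45, 07:50-10:35, 10:45-18:00.
Zane ∩ Bashir ∩ Xiulan: 07:50-10:05, 13:40-16:35.
Zane ∩ Bashir ∩ Xiulan ∩ Tomás: 07:50-10:05, 13:40-16:35.
Zane ∩ Bashir ∩ Xiulan ∩ Tomás ∩ Divya: 07:50-10:00, 13:40-15:55.
Zane ∩ Bashir ∩ Xiulan ∩ Tomás ∩ Divya ∩ Gita: 07:50-10:00, 13:40-15:55.
The last common window of at least 75 minutes is 13:40-15:55; a 75-minute meeting can start as late as 14:40 and still end by 15:55.

14:40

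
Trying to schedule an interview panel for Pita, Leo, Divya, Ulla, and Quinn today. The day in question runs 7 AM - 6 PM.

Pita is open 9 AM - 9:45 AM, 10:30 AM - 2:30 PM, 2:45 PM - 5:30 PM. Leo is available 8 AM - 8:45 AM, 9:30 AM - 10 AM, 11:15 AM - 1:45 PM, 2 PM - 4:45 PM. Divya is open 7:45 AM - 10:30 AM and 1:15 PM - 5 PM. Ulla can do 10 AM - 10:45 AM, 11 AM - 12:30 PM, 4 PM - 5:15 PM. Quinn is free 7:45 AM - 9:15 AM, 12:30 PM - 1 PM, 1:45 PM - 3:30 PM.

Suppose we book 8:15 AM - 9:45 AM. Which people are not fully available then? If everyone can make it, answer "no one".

Leo, Pita, Quinn, Ulla

Pita: not fully free for 08:15-09:45. Leo: not fully free for 08:15-09:45. Divya: free for 08:15-09:45. Ulla: not fully free for 08:15-09:45. Quinn: not fully free for 08:15-09:45.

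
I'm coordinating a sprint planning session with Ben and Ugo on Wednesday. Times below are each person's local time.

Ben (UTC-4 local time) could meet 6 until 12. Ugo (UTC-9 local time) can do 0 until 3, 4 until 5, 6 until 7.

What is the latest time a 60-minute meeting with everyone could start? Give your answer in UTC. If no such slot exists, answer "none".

15:00

Ben in UTC: 10:00-16:00 (add 4h to convert from UTC-4).
Ugo in UTC: 09:00-12:00, 13:00-14:00, 15:00-16:00 (add 9h to convert from UTC-9).
Ben ∩ Ugo: 10:00-12:00, 13:00-14:00, 15:00-16:00.
Those are the intersection windows.
The last common window of at least 60 minutes is 15:00-16:00; a 60-minute meeting can start as late as 15:00 and still end by 16:00.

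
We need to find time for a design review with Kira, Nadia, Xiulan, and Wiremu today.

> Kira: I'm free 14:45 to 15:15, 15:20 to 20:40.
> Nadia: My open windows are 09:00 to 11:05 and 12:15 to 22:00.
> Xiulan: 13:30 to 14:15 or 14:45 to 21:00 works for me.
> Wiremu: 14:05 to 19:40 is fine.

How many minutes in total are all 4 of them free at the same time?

290

Kira ∩ Nadia: 14:45-15:15, 15:20-20:40.
Kira ∩ Nadia ∩ Xiulan: 14:45-15:15, 15:20-20:40.
Kira ∩ Nadia ∩ Xiulan ∩ Wiremu: 14:45-15:15, 15:20-19:40.
So the common availability across everyone is 14:45-15:15, 15:20-19:40.
Summing the common windows: 30 + 260 = 290 minutes.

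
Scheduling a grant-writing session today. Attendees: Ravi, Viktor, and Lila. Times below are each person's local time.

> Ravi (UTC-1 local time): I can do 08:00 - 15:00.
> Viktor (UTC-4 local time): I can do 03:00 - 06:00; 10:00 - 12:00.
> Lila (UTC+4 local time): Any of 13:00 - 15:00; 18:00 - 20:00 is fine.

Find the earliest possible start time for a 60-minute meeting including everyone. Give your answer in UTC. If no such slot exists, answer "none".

Ravi in UTC: 09:00-16:00 (add 1h to convert from UTC-1).
Viktor in UTC: 07:00-10:00, 14:00-16:00 (add 4h to convert from UTC-4).
Lila in UTC: 09:00-11:00, 14:00-16:00 (subtract 4h to convert from UTC+4).
Ravi ∩ Viktor: 09:00-10:00, 14:00-16:00.
Ravi ∩ Viktor ∩ Lila: 09:00-10:00, 14:00-16:00.
So the common availability across everyone is 09:00-10:00, 14:00-16:00.
The first common window of at least 60 minutes is 09:00-10:00, so the earliest start is 09:00.

09:00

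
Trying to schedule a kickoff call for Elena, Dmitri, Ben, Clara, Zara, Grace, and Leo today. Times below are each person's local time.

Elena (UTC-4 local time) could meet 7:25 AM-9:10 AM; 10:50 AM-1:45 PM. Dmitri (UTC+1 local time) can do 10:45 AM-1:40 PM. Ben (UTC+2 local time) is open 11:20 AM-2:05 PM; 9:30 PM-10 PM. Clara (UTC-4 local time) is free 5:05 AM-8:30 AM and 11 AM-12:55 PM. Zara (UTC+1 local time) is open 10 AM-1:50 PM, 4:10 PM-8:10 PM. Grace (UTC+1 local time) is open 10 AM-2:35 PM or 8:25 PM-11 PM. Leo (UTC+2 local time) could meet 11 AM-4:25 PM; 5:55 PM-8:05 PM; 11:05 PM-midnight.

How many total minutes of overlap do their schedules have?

40

Elena in UTC: 11:25-13:10, 14:50-17:45 (add 4h to convert from UTC-4).
Dmitri in UTC: 09:45-12:40 (subtract 1h to convert from UTC+1).
Ben in UTC: 09:20-12:05, 19:30-20:00 (subtract 2h to convert from UTC+2).
Clara in UTC: 09:05-12:30, 15:00-16:55 (add 4h to convert from UTC-4).
Zara in UTC: 09:00-12:50, 15:10-19:10 (subtract 1h to convert from UTC+1).
Grace in UTC: 09:00-13:35, 19:25-22:00 (subtract 1h to convert from UTC+1).
Leo in UTC: 09:00-14:25, 15:55-18:05, 21:05-22:00 (subtract 2h to convert from UTC+2).
Elena ∩ Dmitri: 11:25-12:40.
Elena ∩ Dmitri ∩ Ben: 11:25-12:05.
Elena ∩ Dmitri ∩ Ben ∩ Clara: 11:25-12:05.
Elena ∩ Dmitri ∩ Ben ∩ Clara ∩ Zara: 11:25-12:05.
Elena ∩ Dmitri ∩ Ben ∩ Clara ∩ Zara ∩ Grace: 11:25-12:05.
Elena ∩ Dmitri ∩ Ben ∩ Clara ∩ Zara ∩ Grace ∩ Leo: 11:25-12:05.
So the common availability across everyone is 11:25-12:05.
That's a single block of 40 minutes.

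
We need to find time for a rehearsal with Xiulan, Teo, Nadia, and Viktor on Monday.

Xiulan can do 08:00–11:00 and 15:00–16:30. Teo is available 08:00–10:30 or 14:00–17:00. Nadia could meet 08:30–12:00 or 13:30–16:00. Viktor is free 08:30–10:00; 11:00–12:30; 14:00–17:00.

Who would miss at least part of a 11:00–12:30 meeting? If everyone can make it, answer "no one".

Nadia, Teo, Xiulan

Xiulan: not fully free for 11:00-12:30. Teo: not fully free for 11:00-12:30. Nadia: not fully free for 11:00-12:30. Viktor: free for 11:00-12:30.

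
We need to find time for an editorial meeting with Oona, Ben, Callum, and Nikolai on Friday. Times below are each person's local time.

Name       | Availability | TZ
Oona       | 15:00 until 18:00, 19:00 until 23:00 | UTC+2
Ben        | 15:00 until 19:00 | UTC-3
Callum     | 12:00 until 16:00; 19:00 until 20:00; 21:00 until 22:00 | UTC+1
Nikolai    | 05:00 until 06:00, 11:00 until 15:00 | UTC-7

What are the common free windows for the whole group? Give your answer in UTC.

Oona in UTC: 13:00-16:00, 17:00-21:00 (subtract 2h to convert from UTC+2).
Ben in UTC: 18:00-22:00 (add 3h to convert from UTC-3).
Callum in UTC: 11:00-15:00, 18:00-19:00, 20:00-21:00 (subtract 1h to convert from UTC+1).
Nikolai in UTC: 12:00-13:00, 18:00-22:00 (add 7h to convert from UTC-7).
Oona ∩ Ben: 18:00-21:00.
Oona ∩ Ben ∩ Callum: 18:00-19:00, 20:00-21:00.
Oona ∩ Ben ∩ Callum ∩ Nikolai: 18:00-19:00, 20:00-21:00.

18:00-19:00, 20:00-21:00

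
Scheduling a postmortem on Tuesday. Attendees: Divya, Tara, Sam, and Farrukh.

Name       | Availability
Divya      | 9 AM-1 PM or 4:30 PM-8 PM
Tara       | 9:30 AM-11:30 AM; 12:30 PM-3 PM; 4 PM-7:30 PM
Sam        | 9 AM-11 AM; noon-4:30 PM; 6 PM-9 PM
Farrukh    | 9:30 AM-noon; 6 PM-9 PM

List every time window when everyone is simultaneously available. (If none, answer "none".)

09:30-11:00, 18:00-19:30

Divya ∩ Tara: 09:30-11:30, 12:30-13:00, 16:30-19:30.
Divya ∩ Tara ∩ Sam: 09:30-11:00, 12:30-13:00, 18:00-19:30.
Divya ∩ Tara ∩ Sam ∩ Farrukh: 09:30-11:00, 18:00-19:30.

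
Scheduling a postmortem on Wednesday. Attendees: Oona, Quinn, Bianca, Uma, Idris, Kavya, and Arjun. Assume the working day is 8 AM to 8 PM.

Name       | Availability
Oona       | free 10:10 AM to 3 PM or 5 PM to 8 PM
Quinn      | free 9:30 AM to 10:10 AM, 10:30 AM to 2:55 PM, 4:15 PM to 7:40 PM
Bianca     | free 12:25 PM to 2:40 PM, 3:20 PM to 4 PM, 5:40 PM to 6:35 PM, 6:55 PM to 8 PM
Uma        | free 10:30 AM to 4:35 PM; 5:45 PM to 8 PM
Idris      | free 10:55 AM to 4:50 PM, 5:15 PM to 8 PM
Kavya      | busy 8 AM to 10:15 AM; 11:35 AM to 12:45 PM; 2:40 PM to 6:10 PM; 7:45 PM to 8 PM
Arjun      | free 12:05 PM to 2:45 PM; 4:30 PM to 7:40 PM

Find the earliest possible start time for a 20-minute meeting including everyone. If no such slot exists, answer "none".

Oona free: 10:10-15:00, 17:00-20:00.
Quinn free: 09:30-10:10, 10:30-14:55, 16:15-19:40.
Bianca free: 12:25-14:40, 15:20-16:00, 17:40-18:35, 18:55-20:00.
Uma free: 10:30-16:35, 17:45-20:00.
Idris free: 10:55-16:50, 17:15-20:00.
Kavya free: 10:15-11:35, 12:45-14:40, 18:10-19:45 (invert busy blocks within the working day).
Arjun free: 12:05-14:45, 16:30-19:40.
Oona ∩ Quinn: 10:30-14:55, 17:00-19:40.
Oona ∩ Quinn ∩ Bianca: 12:25-14:40, 17:40-18:35, 18:55-19:40.
Oona ∩ Quinn ∩ Bianca ∩ Uma: 12:25-14:40, 17:45-18:35, 18:55-19:40.
Oona ∩ Quinn ∩ Bianca ∩ Uma ∩ Idris: 12:25-14:40, 17:45-18:35, 18:55-19:40.
Oona ∩ Quinn ∩ Bianca ∩ Uma ∩ Idris ∩ Kavya: 12:45-14:40, 18:10-18:35, 18:55-19:40.
Oona ∩ Quinn ∩ Bianca ∩ Uma ∩ Idris ∩ Kavya ∩ Arjun: 12:45-14:40, 18:10-18:35, 18:55-19:40.
So the common availability across everyone is 12:45-14:40, 18:10-18:35, 18:55-19:40.
The first common window of at least 20 minutes is 12:45-14:40, so the earliest start is 12:45.

12:45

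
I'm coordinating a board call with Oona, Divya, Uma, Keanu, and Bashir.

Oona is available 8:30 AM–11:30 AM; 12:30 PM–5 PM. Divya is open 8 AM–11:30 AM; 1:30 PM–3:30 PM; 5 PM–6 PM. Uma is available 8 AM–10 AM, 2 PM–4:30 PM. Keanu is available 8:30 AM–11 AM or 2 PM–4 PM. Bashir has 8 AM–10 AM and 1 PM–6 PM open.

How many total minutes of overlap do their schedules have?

Oona ∩ Divya: 08:30-11:30, 13:30-15:30.
Oona ∩ Divya ∩ Uma: 08:30-10:00, 14:00-15:30.
Oona ∩ Divya ∩ Uma ∩ Keanu: 08:30-10:00, 14:00-15:30.
Oona ∩ Divya ∩ Uma ∩ Keanu ∩ Bashir: 08:30-10:00, 14:00-15:30.
So the common availability across everyone is 08:30-10:00, 14:00-15:30.
Summing the common windows: 90 + 90 = 180 minutes.

180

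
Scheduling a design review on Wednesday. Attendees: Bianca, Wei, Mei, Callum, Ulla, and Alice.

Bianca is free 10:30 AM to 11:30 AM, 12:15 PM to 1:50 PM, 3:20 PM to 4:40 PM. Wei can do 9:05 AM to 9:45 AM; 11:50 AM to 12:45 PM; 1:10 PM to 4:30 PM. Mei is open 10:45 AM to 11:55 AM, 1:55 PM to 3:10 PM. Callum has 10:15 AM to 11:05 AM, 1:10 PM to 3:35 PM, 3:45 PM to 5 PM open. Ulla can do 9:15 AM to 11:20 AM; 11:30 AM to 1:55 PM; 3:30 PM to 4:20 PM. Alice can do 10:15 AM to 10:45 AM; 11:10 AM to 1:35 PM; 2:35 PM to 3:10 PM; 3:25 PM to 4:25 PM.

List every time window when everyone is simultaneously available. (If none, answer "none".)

none

Bianca ∩ Wei: 12:15-12:45, 13:10-13:50, 15:20-16:30.
Bianca ∩ Wei ∩ Mei: ∅.
Bianca ∩ Wei ∩ Mei ∩ Callum: ∅.
Bianca ∩ Wei ∩ Mei ∩ Callum ∩ Ulla: ∅.
Bianca ∩ Wei ∩ Mei ∩ Callum ∩ Ulla ∩ Alice: ∅.
There is no time when everyone is free.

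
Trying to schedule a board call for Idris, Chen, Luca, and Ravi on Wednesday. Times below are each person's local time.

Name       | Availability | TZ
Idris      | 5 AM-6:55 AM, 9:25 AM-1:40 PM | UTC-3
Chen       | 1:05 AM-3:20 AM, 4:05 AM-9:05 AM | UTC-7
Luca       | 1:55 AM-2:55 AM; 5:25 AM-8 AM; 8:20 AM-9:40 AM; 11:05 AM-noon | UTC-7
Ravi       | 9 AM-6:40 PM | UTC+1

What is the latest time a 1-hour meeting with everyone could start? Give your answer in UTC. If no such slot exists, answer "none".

14:00

Idris in UTC: 08:00-09:55, 12:25-16:40 (add 3h to convert from UTC-3).
Chen in UTC: 08:05-10:20, 11:05-16:05 (add 7h to convert from UTC-7).
Luca in UTC: 08:55-09:55, 12:25-15:00, 15:20-16:40, 18:05-19:00 (add 7h to convert from UTC-7).
Ravi in UTC: 08:00-17:40 (subtract 1h to convert from UTC+1).
Idris ∩ Chen: 08:05-09:55, 12:25-16:05.
Idris ∩ Chen ∩ Luca: 08:55-09:55, 12:25-15:00, 15:20-16:05.
Idris ∩ Chen ∩ Luca ∩ Ravi: 08:55-09:55, 12:25-15:00, 15:20-16:05.
The last common window of at least 60 minutes is 12:25-15:00; a 60-minute meeting can start as late as 14:00 and still end by 15:00.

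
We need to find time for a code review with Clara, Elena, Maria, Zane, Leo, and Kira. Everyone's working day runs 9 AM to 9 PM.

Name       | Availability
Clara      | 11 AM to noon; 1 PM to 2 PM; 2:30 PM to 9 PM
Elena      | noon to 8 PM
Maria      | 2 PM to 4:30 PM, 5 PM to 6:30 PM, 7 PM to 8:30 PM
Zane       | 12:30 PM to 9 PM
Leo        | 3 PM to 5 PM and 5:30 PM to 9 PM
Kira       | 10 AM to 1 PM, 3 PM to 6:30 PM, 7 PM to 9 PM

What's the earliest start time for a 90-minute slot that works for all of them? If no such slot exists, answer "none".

Clara ∩ Elena: 13:00-14:00, 14:30-20:00.
Clara ∩ Elena ∩ Maria: 14:30-16:30, 17:00-18:30, 19:00-20:00.
Clara ∩ Elena ∩ Maria ∩ Zane: 14:30-16:30, 17:00-18:30, 19:00-20:00.
Clara ∩ Elena ∩ Maria ∩ Zane ∩ Leo: 15:00-16:30, 17:30-18:30, 19:00-20:00.
Clara ∩ Elena ∩ Maria ∩ Zane ∩ Leo ∩ Kira: 15:00-16:30, 17:30-18:30, 19:00-20:00.
The first common window of at least 90 minutes is 15:00-16:30, so the earliest start is 15:00.

15:00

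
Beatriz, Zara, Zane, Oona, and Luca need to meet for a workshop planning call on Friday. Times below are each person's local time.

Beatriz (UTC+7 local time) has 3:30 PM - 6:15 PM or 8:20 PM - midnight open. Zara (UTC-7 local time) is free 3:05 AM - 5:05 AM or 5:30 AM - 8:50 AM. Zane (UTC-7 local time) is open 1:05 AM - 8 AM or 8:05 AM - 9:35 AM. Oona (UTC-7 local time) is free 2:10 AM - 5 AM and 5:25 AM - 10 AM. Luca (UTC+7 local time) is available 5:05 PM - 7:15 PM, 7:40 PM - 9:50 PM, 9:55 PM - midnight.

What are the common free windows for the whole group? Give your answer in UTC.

Beatriz in UTC: 08:30-11:15, 13:20-17:00 (subtract 7h to convert from UTC+7).
Zara in UTC: 10:05-12:05, 12:30-15:50 (add 7h to convert from UTC-7).
Zane in UTC: 08:05-15:00, 15:05-16:35 (add 7h to convert from UTC-7).
Oona in UTC: 09:10-12:00, 12:25-17:00 (add 7h to convert from UTC-7).
Luca in UTC: 10:05-12:15, 12:40-14:50, 14:55-17:00 (subtract 7h to convert from UTC+7).
Beatriz ∩ Zara: 10:05-11:15, 13:20-15:50.
Beatriz ∩ Zara ∩ Zane: 10:05-11:15, 13:20-15:00, 15:05-15:50.
Beatriz ∩ Zara ∩ Zane ∩ Oona: 10:05-11:15, 13:20-15:00, 15:05-15:50.
Beatriz ∩ Zara ∩ Zane ∩ Oona ∩ Luca: 10:05-11:15, 13:20-14:50, 14:55-15:00, 15:05-15:50.

10:05-11:15, 13:20-14:50, 14:55-15:00, 15:05-15:50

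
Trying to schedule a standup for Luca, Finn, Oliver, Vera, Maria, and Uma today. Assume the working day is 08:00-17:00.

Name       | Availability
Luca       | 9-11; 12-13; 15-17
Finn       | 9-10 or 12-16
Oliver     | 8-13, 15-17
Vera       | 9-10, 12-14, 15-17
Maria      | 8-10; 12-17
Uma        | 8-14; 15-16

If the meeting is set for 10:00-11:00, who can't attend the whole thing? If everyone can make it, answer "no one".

Luca: free for 10:00-11:00. Finn: not fully free for 10:00-11:00. Oliver: free for 10:00-11:00. Vera: not fully free for 10:00-11:00. Maria: not fully free for 10:00-11:00. Uma: free for 10:00-11:00.

Finn, Maria, Vera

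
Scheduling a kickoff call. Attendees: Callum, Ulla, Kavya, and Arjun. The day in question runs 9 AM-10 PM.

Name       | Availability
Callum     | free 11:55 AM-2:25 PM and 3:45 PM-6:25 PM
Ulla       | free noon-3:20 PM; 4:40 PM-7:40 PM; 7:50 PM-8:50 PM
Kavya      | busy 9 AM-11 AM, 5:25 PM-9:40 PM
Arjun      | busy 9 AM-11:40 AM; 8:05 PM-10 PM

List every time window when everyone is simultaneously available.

Callum free: 11:55-14:25, 15:45-18:25.
Ulla free: 12:00-15:20, 16:40-19:40, 19:50-20:50.
Kavya free: 11:00-17:25, 21:40-22:00 (invert busy blocks within the working day).
Arjun free: 11:40-20:05 (invert busy blocks within the working day).
Callum ∩ Ulla: 12:00-14:25, 16:40-18:25.
Callum ∩ Ulla ∩ Kavya: 12:00-14:25, 16:40-17:25.
Callum ∩ Ulla ∩ Kavya ∩ Arjun: 12:00-14:25, 16:40-17:25.

12:00-14:25, 16:40-17:25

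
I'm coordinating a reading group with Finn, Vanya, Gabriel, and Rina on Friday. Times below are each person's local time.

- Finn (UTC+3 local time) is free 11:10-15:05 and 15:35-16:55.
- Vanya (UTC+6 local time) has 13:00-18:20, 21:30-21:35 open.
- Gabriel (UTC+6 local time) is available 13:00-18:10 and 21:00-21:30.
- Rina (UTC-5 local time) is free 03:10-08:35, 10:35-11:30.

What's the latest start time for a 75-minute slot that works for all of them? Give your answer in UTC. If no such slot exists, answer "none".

Finn in UTC: 08:10-12:05, 12:35-13:55 (subtract 3h to convert from UTC+3).
Vanya in UTC: 07:00-12:20, 15:30-15:35 (subtract 6h to convert from UTC+6).
Gabriel in UTC: 07:00-12:10, 15:00-15:30 (subtract 6h to convert from UTC+6).
Rina in UTC: 08:10-13:35, 15:35-16:30 (add 5h to convert from UTC-5).
Finn ∩ Vanya: 08:10-12:05.
Finn ∩ Vanya ∩ Gabriel: 08:10-12:05.
Finn ∩ Vanya ∩ Gabriel ∩ Rina: 08:10-12:05.
So the common availability across everyone is 08:10-12:05.
The last common window of at least 75 minutes is 08:10-12:05; a 75-minute meeting can start as late as 10:50 and still end by 12:05.

10:50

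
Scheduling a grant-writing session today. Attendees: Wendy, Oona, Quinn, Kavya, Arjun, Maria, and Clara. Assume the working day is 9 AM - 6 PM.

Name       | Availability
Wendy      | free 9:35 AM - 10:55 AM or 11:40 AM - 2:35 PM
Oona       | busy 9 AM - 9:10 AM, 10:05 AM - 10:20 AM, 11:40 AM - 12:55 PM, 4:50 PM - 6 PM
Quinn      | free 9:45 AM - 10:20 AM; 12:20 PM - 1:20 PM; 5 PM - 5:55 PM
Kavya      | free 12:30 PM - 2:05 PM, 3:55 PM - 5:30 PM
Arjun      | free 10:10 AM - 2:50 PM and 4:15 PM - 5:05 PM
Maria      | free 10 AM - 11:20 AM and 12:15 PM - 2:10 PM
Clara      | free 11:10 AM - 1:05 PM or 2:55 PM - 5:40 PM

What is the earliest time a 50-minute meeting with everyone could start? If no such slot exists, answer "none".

none

Wendy free: 09:35-10:55, 11:40-14:35.
Oona free: 09:10-10:05, 10:20-11:40, 12:55-16:50 (invert busy blocks within the working day).
Quinn free: 09:45-10:20, 12:20-13:20, 17:00-17:55.
Kavya free: 12:30-14:05, 15:55-17:30.
Arjun free: 10:10-14:50, 16:15-17:05.
Maria free: 10:00-11:20, 12:15-14:10.
Clara free: 11:10-13:05, 14:55-17:40.
Wendy ∩ Oona: 09:35-10:05, 10:20-10:55, 12:55-14:35.
Wendy ∩ Oona ∩ Quinn: 09:45-10:05, 12:55-13:20.
Wendy ∩ Oona ∩ Quinn ∩ Kavya: 12:55-13:20.
Wendy ∩ Oona ∩ Quinn ∩ Kavya ∩ Arjun: 12:55-13:20.
Wendy ∩ Oona ∩ Quinn ∩ Kavya ∩ Arjun ∩ Maria: 12:55-13:20.
Wendy ∩ Oona ∩ Quinn ∩ Kavya ∩ Arjun ∩ Maria ∩ Clara: 12:55-13:05.
Those are the intersection windows.
No common window is at least 50 minutes long.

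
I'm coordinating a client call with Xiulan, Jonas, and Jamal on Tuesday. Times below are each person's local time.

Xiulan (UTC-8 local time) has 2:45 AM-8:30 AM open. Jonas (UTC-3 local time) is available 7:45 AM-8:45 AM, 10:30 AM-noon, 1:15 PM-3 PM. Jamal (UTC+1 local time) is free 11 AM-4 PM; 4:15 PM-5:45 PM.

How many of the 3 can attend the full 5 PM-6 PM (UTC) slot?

Xiulan in UTC: 10:45-16:30 (add 8h to convert from UTC-8).
Jonas in UTC: 10:45-11:45, 13:30-15:00, 16:15-18:00 (add 3h to convert from UTC-3).
Jamal in UTC: 10:00-15:00, 15:15-16:45 (subtract 1h to convert from UTC+1).
Jonas can make the full 17:00-18:00 slot — that's 1.

1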